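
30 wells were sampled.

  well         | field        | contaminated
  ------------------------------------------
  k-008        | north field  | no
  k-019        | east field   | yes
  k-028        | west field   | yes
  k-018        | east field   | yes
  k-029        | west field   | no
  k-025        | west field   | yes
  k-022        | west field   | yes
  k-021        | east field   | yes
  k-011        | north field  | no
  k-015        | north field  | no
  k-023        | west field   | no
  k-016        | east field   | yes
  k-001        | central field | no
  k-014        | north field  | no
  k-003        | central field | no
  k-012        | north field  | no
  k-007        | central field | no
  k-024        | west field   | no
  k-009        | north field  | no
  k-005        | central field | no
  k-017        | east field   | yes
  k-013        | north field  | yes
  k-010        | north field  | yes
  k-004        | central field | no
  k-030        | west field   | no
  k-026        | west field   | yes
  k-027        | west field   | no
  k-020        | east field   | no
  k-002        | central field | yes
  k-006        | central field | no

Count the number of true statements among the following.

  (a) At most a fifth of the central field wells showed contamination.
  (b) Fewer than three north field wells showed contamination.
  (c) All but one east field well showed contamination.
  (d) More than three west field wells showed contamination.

4

(a) central field: |A| = 7, |A ∩ B| = 1; needs |A ∩ B| / |A| ≤ 1/5 — true.
(b) north field: |A| = 8, |A ∩ B| = 2; needs |A ∩ B| < 3 — true.
(c) east field: |A| = 6, |A ∩ B| = 5; needs |A ∖ B| = 1 — true.
(d) west field: |A| = 9, |A ∩ B| = 4; needs |A ∩ B| > 3 — true.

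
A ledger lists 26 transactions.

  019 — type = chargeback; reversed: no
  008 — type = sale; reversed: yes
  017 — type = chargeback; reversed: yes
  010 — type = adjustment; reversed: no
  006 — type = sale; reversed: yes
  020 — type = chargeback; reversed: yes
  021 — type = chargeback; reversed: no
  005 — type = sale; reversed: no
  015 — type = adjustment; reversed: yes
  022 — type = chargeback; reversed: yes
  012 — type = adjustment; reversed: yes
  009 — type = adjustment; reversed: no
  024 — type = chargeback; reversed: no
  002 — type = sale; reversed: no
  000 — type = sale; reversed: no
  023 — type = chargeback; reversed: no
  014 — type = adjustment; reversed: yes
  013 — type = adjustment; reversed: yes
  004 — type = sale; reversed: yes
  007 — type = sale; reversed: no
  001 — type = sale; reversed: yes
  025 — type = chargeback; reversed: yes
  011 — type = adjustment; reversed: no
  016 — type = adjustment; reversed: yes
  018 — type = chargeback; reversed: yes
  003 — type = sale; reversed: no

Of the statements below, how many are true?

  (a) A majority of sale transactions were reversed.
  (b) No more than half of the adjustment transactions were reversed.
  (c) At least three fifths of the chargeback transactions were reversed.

0

(a) sale: |A| = 9, |A ∩ B| = 4; needs |A ∩ B| > |A ∖ B| — false.
(b) adjustment: |A| = 8, |A ∩ B| = 5; needs |A ∩ B| ≤ |A ∖ B| — false.
(c) chargeback: |A| = 9, |A ∩ B| = 5; needs |A ∩ B| / |A| ≥ 3/5 — false.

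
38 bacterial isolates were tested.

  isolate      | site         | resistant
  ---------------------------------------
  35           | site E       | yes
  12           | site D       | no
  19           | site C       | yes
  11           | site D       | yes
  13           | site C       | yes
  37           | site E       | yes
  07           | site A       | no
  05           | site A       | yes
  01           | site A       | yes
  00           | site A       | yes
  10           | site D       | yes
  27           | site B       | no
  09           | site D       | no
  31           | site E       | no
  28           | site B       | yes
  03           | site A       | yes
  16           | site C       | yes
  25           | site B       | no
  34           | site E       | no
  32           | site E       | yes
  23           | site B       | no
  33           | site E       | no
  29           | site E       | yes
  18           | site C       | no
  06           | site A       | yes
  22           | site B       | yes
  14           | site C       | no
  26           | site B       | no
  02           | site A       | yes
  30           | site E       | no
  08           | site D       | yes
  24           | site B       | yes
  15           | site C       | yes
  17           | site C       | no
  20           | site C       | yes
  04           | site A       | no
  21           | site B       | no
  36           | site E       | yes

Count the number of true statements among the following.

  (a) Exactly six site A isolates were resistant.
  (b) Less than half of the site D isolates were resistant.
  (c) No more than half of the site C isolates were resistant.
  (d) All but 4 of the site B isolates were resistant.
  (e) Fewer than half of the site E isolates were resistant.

1

(a) site A: |A| = 8, |A ∩ B| = 6; needs |A ∩ B| = 6 — true.
(b) site D: |A| = 5, |A ∩ B| = 3; needs |A ∩ B| < |A ∖ B| — false.
(c) site C: |A| = 8, |A ∩ B| = 5; needs |A ∩ B| ≤ |A ∖ B| — false.
(d) site B: |A| = 8, |A ∩ B| = 3; needs |A ∖ B| = 4 — false.
(e) site E: |A| = 9, |A ∩ B| = 5; needs |A ∩ B| < |A ∖ B| — false.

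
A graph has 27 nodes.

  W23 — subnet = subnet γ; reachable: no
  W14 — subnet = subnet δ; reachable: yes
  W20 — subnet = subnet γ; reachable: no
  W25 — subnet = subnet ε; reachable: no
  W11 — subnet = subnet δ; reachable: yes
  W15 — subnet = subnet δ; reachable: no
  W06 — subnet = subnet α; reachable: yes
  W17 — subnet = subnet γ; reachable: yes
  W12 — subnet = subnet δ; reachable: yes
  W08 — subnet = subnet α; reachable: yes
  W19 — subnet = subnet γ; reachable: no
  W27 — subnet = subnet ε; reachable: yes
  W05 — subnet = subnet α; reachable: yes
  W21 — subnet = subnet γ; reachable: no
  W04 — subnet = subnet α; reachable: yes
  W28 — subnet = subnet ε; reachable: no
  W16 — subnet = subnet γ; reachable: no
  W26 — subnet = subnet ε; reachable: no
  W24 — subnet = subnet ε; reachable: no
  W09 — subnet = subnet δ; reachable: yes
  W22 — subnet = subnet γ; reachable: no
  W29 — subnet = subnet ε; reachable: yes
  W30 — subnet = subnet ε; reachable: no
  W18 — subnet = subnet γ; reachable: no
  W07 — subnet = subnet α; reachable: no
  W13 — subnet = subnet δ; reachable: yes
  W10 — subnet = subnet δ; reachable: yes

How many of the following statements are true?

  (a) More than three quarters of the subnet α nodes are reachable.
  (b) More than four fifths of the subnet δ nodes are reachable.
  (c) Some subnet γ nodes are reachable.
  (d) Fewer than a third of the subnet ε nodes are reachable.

4

(a) subnet α: |A| = 5, |A ∩ B| = 4; needs |A ∩ B| / |A| > 3/4 — true.
(b) subnet δ: |A| = 7, |A ∩ B| = 6; needs |A ∩ B| / |A| > 4/5 — true.
(c) subnet γ: |A| = 8, |A ∩ B| = 1; needs A ∩ B ≠ ∅ (|A ∩ B| ≥ 1) — true.
(d) subnet ε: |A| = 7, |A ∩ B| = 2; needs |A ∩ B| / |A| < 1/3 — true.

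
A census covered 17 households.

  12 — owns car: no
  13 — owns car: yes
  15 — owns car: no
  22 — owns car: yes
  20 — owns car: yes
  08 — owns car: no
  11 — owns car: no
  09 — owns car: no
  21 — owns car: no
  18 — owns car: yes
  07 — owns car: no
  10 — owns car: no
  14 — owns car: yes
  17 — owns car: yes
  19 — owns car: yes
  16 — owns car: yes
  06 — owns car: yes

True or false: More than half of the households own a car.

True

Truth condition: |A ∩ B| > |A ∖ B|.
|A| = 17, |A ∩ B| = 9, |A ∖ B| = 8.
9 > 8, so the statement is true.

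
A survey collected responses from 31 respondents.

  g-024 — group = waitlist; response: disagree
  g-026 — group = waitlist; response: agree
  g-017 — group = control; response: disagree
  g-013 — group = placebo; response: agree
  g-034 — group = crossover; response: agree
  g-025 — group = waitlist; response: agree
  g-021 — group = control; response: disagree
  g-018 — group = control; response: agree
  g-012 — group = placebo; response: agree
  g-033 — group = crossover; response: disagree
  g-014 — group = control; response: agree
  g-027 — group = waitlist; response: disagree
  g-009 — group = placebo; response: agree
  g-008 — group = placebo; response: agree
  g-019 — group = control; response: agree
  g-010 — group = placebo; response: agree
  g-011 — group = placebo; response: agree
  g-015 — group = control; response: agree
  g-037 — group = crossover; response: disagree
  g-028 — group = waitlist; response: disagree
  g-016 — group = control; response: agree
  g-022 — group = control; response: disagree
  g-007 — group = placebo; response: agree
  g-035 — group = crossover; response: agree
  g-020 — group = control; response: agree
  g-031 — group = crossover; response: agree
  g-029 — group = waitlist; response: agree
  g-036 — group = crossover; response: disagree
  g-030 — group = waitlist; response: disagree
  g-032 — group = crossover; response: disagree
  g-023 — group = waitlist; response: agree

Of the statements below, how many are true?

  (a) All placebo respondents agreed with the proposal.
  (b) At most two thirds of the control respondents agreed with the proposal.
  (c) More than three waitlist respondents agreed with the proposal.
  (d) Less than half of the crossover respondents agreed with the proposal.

(a) placebo: |A| = 7, |A ∩ B| = 7; needs A ⊆ B, i.e. every element of A is in B (|A ∖ B| = 0) — true.
(b) control: |A| = 9, |A ∩ B| = 6; needs |A ∩ B| / |A| ≤ 2/3 — true.
(c) waitlist: |A| = 8, |A ∩ B| = 4; needs |A ∩ B| > 3 — true.
(d) crossover: |A| = 7, |A ∩ B| = 3; needs |A ∩ B| < |A ∖ B| — true.

4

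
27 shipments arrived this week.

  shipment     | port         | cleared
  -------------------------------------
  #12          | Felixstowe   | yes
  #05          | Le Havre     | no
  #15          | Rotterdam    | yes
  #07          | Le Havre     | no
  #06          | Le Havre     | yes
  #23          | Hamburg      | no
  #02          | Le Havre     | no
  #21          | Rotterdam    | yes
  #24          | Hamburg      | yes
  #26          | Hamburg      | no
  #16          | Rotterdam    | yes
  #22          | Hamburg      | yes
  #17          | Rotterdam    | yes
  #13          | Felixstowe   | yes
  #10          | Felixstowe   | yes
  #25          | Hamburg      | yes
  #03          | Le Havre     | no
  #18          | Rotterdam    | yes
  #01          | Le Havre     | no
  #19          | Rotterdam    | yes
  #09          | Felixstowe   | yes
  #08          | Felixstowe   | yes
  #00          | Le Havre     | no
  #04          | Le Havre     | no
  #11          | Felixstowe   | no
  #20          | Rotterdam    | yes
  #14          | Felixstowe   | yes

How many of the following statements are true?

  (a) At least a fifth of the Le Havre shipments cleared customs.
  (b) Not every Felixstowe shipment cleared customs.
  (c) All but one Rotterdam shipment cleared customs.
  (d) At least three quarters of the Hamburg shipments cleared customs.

(a) Le Havre: |A| = 8, |A ∩ B| = 1; needs |A ∩ B| / |A| ≥ 1/5 — false.
(b) Felixstowe: |A| = 7, |A ∩ B| = 6; needs A ⊄ B (|A ∖ B| ≥ 1) — true.
(c) Rotterdam: |A| = 7, |A ∩ B| = 7; needs |A ∖ B| = 1 — false.
(d) Hamburg: |A| = 5, |A ∩ B| = 3; needs |A ∩ B| / |A| ≥ 3/4 — false.

1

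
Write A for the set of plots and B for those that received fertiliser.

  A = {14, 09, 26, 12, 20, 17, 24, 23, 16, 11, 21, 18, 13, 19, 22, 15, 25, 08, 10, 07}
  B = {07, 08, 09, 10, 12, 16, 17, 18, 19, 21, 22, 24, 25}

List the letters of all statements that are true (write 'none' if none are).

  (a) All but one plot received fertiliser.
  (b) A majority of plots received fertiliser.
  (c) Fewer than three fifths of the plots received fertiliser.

|A| = 20, |A ∩ B| = 13, |A ∖ B| = 7.
(a) |A ∖ B| = 1: fails.
(b) |A ∩ B| > |A ∖ B|: holds.
(c) |A ∩ B| / |A| < 3/5: fails.

(b)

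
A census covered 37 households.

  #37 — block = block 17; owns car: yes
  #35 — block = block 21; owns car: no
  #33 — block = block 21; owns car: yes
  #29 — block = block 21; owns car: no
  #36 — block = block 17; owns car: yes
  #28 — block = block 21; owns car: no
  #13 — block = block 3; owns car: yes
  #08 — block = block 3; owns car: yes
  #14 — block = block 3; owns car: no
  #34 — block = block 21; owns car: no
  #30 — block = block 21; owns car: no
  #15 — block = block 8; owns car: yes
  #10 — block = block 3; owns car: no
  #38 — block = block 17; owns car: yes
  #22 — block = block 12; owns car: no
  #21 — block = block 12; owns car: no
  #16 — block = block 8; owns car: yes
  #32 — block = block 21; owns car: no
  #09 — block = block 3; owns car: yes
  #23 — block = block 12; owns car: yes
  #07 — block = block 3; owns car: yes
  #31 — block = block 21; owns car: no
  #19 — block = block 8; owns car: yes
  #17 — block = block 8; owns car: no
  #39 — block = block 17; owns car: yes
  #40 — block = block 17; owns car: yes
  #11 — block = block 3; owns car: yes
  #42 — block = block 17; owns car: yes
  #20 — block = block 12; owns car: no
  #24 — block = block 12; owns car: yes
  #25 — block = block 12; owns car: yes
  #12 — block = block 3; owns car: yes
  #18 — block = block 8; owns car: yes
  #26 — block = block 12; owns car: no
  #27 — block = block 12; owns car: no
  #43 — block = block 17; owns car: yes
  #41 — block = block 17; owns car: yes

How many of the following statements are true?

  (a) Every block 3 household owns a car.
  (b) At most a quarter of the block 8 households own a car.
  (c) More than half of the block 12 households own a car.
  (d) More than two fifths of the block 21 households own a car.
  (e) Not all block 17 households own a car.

0

(a) block 3: |A| = 8, |A ∩ B| = 6; needs A ⊆ B, i.e. every element of A is in B (|A ∖ B| = 0) — false.
(b) block 8: |A| = 5, |A ∩ B| = 4; needs |A ∩ B| / |A| ≤ 1/4 — false.
(c) block 12: |A| = 8, |A ∩ B| = 3; needs |A ∩ B| > |A ∖ B| — false.
(d) block 21: |A| = 8, |A ∩ B| = 1; needs |A ∩ B| / |A| > 2/5 — false.
(e) block 17: |A| = 8, |A ∩ B| = 8; needs A ⊄ B (|A ∖ B| ≥ 1) — false.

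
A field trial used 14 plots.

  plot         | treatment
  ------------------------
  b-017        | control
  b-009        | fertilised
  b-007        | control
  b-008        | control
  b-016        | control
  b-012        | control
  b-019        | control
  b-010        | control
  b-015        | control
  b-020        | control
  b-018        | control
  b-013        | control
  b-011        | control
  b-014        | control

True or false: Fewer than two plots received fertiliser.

True

'Fewer than two plots received fertiliser' holds iff |A ∩ B| < 2.
A (the restrictor) = {b-017, b-009, b-007, b-008, b-016, b-012, b-019, b-010, b-015, b-020, b-018, b-013, b-011, b-014}, |A| = 14.
A ∩ B = {b-009}, so |A ∩ B| = 1.
|A ∩ B| = 1, so the statement is true.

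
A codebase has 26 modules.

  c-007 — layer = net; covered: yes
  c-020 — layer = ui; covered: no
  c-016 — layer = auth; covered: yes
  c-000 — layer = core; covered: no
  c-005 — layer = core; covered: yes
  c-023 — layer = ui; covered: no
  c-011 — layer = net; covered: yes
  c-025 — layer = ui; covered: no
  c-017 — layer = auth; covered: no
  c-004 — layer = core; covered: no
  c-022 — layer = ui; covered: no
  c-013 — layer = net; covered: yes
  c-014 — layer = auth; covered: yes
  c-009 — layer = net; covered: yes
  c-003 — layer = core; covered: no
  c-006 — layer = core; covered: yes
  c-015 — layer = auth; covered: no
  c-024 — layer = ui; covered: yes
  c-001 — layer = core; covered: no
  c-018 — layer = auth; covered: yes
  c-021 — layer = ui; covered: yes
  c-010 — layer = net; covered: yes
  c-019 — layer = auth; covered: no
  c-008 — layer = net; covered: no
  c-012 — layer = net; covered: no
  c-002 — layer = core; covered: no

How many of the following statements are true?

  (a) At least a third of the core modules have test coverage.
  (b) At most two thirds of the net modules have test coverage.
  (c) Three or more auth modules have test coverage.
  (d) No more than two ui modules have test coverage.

(a) core: |A| = 7, |A ∩ B| = 2; needs |A ∩ B| / |A| ≥ 1/3 — false.
(b) net: |A| = 7, |A ∩ B| = 5; needs |A ∩ B| / |A| ≤ 2/3 — false.
(c) auth: |A| = 6, |A ∩ B| = 3; needs |A ∩ B| ≥ 3 — true.
(d) ui: |A| = 6, |A ∩ B| = 2; needs |A ∩ B| ≤ 2 — true.

2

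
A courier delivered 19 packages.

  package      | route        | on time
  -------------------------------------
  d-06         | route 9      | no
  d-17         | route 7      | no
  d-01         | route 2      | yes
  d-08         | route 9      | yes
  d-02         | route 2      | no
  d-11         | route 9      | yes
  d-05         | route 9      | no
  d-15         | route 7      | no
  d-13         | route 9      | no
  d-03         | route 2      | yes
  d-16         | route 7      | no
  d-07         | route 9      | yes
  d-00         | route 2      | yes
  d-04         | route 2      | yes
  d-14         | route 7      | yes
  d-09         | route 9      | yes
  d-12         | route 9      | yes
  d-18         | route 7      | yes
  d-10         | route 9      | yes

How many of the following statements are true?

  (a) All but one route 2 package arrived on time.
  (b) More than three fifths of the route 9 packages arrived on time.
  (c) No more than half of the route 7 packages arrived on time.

3

(a) route 2: |A| = 5, |A ∩ B| = 4; needs |A ∖ B| = 1 — true.
(b) route 9: |A| = 9, |A ∩ B| = 6; needs |A ∩ B| / |A| > 3/5 — true.
(c) route 7: |A| = 5, |A ∩ B| = 2; needs |A ∩ B| ≤ |A ∖ B| — true.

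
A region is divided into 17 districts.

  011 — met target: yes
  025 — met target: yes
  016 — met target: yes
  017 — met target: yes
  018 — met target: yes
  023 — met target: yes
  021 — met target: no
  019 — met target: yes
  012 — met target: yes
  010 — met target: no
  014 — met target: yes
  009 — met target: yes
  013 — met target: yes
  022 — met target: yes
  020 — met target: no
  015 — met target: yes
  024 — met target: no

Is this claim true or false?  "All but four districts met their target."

The determiner here denotes the relation: |A ∖ B| = 4.
|A| = 17, |A ∩ B| = 13, |A ∖ B| = 4.
|A ∖ B| = 4, so the statement is true.

True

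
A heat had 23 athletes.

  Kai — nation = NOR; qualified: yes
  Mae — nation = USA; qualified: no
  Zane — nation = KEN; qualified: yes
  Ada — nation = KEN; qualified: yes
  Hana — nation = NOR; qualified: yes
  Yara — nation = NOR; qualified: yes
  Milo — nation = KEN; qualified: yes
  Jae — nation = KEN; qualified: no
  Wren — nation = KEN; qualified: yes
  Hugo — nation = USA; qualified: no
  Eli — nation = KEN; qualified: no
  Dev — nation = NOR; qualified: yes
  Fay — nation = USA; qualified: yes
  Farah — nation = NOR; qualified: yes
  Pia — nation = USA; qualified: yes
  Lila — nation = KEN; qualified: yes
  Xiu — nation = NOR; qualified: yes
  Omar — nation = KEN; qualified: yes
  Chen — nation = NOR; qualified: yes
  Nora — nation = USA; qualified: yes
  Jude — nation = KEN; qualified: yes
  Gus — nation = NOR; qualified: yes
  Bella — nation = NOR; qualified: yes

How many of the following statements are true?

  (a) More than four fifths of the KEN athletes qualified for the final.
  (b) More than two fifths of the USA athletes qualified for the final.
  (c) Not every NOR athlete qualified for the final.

(a) KEN: |A| = 9, |A ∩ B| = 7; needs |A ∩ B| / |A| > 4/5 — false.
(b) USA: |A| = 5, |A ∩ B| = 3; needs |A ∩ B| / |A| > 2/5 — true.
(c) NOR: |A| = 9, |A ∩ B| = 9; needs A ⊄ B (|A ∖ B| ≥ 1) — false.

1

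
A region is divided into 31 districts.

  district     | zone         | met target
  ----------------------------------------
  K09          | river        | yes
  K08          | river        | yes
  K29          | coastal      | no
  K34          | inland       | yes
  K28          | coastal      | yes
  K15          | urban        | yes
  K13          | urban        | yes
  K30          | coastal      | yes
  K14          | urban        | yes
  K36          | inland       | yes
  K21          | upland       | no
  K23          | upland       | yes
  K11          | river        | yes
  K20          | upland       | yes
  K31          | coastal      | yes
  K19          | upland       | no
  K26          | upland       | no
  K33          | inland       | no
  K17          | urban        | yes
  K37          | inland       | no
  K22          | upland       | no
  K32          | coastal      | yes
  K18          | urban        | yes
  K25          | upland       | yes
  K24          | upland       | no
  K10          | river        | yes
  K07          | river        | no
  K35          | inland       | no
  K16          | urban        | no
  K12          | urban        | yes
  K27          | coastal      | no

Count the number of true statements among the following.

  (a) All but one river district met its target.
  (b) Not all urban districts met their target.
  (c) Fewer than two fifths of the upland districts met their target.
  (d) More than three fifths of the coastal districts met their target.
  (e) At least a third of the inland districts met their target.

(a) river: |A| = 5, |A ∩ B| = 4; needs |A ∖ B| = 1 — true.
(b) urban: |A| = 7, |A ∩ B| = 6; needs A ⊄ B (|A ∖ B| ≥ 1) — true.
(c) upland: |A| = 8, |A ∩ B| = 3; needs |A ∩ B| / |A| < 2/5 — true.
(d) coastal: |A| = 6, |A ∩ B| = 4; needs |A ∩ B| / |A| > 3/5 — true.
(e) inland: |A| = 5, |A ∩ B| = 2; needs |A ∩ B| / |A| ≥ 1/3 — true.

5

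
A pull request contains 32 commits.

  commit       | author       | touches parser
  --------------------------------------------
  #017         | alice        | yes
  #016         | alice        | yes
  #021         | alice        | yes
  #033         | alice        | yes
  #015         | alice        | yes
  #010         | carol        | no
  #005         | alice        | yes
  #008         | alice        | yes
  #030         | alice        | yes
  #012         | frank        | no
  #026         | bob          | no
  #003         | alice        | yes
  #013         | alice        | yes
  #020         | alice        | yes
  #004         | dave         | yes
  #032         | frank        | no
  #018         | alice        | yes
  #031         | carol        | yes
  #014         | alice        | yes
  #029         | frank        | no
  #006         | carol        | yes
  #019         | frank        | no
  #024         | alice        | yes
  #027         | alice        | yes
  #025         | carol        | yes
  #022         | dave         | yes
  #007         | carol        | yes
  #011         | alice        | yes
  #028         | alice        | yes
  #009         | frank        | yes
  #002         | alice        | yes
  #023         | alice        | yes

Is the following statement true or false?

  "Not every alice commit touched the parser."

Truth condition: A ⊄ B (|A ∖ B| ≥ 1).
|A| = 19, |A ∩ B| = 19, |A ∖ B| = 0.
So the statement is false.

False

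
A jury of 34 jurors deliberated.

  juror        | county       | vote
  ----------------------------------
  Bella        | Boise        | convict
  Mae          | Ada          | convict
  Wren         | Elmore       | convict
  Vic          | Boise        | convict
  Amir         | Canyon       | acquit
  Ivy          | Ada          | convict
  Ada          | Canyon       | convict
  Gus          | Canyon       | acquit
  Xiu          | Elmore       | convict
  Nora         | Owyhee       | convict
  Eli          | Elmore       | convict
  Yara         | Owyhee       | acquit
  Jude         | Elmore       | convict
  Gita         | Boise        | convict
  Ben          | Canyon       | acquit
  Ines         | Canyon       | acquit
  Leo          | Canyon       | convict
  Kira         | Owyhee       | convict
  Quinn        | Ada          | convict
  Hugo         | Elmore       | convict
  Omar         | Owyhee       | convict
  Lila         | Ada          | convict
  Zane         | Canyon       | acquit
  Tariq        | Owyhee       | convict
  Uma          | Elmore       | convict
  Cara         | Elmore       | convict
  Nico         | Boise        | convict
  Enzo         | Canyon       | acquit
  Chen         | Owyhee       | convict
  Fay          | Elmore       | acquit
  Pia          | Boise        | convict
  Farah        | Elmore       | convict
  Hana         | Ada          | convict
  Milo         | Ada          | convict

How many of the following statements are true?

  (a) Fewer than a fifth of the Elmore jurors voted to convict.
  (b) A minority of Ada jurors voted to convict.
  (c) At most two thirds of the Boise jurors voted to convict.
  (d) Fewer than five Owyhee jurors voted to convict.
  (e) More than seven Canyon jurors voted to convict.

(a) Elmore: |A| = 9, |A ∩ B| = 8; needs |A ∩ B| / |A| < 1/5 — false.
(b) Ada: |A| = 6, |A ∩ B| = 6; needs |A ∩ B| < |A ∖ B| — false.
(c) Boise: |A| = 5, |A ∩ B| = 5; needs |A ∩ B| / |A| ≤ 2/3 — false.
(d) Owyhee: |A| = 6, |A ∩ B| = 5; needs |A ∩ B| < 5 — false.
(e) Canyon: |A| = 8, |A ∩ B| = 2; needs |A ∩ B| > 7 — false.

0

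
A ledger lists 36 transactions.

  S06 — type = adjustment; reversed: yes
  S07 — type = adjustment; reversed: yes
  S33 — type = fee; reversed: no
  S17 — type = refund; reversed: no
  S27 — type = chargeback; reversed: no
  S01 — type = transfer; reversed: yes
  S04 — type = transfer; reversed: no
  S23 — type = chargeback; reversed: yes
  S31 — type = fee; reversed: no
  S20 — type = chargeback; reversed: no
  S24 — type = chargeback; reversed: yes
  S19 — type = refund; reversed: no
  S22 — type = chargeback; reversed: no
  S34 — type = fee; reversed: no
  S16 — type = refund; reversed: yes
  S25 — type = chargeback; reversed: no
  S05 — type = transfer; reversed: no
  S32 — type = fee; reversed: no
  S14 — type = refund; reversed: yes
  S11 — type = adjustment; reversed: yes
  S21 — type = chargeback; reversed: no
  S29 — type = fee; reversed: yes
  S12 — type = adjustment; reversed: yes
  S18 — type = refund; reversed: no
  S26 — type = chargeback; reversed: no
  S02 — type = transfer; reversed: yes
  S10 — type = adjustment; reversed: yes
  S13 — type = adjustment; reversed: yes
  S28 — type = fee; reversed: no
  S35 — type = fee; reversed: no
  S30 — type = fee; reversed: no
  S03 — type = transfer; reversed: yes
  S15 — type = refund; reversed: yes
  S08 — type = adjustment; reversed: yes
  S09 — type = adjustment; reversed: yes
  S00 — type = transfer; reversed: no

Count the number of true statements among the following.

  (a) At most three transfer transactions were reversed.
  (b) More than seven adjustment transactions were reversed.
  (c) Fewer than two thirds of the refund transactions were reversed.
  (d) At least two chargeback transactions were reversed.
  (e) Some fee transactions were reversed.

5

(a) transfer: |A| = 6, |A ∩ B| = 3; needs |A ∩ B| ≤ 3 — true.
(b) adjustment: |A| = 8, |A ∩ B| = 8; needs |A ∩ B| > 7 — true.
(c) refund: |A| = 6, |A ∩ B| = 3; needs |A ∩ B| / |A| < 2/3 — true.
(d) chargeback: |A| = 8, |A ∩ B| = 2; needs |A ∩ B| ≥ 2 — true.
(e) fee: |A| = 8, |A ∩ B| = 1; needs A ∩ B ≠ ∅ (|A ∩ B| ≥ 1) — true.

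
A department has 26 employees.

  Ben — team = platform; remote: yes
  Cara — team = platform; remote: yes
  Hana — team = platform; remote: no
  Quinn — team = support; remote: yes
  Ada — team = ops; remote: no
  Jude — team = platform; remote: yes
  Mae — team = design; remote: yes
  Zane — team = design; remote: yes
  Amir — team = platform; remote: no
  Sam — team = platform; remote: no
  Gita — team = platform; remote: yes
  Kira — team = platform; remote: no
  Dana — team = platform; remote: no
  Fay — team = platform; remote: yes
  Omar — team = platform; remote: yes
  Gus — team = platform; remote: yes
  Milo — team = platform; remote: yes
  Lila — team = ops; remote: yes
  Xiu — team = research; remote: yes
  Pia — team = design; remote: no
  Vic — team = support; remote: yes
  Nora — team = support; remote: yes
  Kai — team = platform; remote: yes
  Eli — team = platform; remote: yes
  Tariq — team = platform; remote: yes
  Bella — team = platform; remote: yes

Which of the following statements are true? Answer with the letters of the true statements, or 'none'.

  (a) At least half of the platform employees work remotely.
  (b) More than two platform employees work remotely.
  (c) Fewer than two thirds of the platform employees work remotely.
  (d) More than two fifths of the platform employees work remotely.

|A| = 17, |A ∩ B| = 12, |A ∖ B| = 5.
(a) |A ∩ B| ≥ |A ∖ B|: holds.
(b) |A ∩ B| > 2: holds.
(c) |A ∩ B| / |A| < 2/3: fails.
(d) |A ∩ B| / |A| > 2/5: holds.

(a), (b), (d)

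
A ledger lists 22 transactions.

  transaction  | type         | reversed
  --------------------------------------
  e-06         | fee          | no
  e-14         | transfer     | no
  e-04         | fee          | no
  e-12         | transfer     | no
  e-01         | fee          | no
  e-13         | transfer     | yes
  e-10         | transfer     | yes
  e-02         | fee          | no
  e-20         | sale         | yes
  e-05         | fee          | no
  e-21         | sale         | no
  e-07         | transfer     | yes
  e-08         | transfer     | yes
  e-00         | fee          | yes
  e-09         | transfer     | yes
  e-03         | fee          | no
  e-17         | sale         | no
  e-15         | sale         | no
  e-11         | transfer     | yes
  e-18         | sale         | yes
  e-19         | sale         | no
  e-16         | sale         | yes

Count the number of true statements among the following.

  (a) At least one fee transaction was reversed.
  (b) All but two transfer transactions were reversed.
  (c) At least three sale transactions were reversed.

3

(a) fee: |A| = 7, |A ∩ B| = 1; needs A ∩ B ≠ ∅ (|A ∩ B| ≥ 1) — true.
(b) transfer: |A| = 8, |A ∩ B| = 6; needs |A ∖ B| = 2 — true.
(c) sale: |A| = 7, |A ∩ B| = 3; needs |A ∩ B| ≥ 3 — true.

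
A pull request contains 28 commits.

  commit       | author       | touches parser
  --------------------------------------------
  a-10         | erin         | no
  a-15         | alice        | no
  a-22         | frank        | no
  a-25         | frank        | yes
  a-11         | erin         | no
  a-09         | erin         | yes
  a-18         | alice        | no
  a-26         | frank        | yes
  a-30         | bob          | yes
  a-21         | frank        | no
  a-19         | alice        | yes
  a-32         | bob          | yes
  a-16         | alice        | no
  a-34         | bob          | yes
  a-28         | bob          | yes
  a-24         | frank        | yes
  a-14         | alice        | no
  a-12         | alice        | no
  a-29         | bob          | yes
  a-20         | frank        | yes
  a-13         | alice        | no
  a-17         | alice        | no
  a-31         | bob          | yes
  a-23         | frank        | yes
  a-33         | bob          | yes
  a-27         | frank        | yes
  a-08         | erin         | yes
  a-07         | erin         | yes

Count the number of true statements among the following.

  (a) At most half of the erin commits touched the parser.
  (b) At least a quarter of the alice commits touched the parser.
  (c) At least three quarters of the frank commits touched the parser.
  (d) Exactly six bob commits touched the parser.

1

(a) erin: |A| = 5, |A ∩ B| = 3; needs |A ∩ B| ≤ |A ∖ B| — false.
(b) alice: |A| = 8, |A ∩ B| = 1; needs |A ∩ B| / |A| ≥ 1/4 — false.
(c) frank: |A| = 8, |A ∩ B| = 6; needs |A ∩ B| / |A| ≥ 3/4 — true.
(d) bob: |A| = 7, |A ∩ B| = 7; needs |A ∩ B| = 6 — false.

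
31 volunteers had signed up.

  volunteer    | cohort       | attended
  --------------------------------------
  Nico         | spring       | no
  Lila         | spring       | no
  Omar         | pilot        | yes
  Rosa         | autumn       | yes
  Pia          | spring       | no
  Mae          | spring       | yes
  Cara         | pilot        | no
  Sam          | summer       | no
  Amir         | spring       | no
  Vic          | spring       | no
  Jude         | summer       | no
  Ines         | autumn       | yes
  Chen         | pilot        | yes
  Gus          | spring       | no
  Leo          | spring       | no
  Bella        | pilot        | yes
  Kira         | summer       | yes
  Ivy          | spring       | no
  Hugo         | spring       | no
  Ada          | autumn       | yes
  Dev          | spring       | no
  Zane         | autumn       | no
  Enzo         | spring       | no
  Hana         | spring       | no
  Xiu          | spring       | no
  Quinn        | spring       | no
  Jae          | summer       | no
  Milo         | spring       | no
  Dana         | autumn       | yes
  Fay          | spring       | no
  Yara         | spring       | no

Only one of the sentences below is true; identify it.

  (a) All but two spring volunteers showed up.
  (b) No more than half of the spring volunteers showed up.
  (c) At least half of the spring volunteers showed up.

(b)

|A| = 18, |A ∩ B| = 1, |A ∖ B| = 17.
(a) requires |A ∖ B| = 2: false.
(b) requires |A ∩ B| ≤ |A ∖ B|: true.
(c) requires |A ∩ B| ≥ |A ∖ B|: false.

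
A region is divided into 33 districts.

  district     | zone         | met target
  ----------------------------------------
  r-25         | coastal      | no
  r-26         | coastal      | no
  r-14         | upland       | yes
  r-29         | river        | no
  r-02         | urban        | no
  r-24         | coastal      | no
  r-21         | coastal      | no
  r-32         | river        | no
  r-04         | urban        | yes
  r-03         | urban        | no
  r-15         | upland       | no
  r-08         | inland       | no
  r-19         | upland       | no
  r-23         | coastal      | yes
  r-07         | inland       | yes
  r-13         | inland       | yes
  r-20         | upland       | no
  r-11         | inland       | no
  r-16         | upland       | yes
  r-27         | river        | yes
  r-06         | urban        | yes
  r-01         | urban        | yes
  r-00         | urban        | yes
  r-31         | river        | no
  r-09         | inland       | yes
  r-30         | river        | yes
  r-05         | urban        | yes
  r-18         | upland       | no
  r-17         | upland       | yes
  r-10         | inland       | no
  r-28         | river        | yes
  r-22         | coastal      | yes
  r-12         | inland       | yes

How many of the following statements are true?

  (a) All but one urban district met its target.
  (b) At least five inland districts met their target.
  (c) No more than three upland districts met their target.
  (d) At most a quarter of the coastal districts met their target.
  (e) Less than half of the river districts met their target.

1

(a) urban: |A| = 7, |A ∩ B| = 5; needs |A ∖ B| = 1 — false.
(b) inland: |A| = 7, |A ∩ B| = 4; needs |A ∩ B| ≥ 5 — false.
(c) upland: |A| = 7, |A ∩ B| = 3; needs |A ∩ B| ≤ 3 — true.
(d) coastal: |A| = 6, |A ∩ B| = 2; needs |A ∩ B| / |A| ≤ 1/4 — false.
(e) river: |A| = 6, |A ∩ B| = 3; needs |A ∩ B| < |A ∖ B| — false.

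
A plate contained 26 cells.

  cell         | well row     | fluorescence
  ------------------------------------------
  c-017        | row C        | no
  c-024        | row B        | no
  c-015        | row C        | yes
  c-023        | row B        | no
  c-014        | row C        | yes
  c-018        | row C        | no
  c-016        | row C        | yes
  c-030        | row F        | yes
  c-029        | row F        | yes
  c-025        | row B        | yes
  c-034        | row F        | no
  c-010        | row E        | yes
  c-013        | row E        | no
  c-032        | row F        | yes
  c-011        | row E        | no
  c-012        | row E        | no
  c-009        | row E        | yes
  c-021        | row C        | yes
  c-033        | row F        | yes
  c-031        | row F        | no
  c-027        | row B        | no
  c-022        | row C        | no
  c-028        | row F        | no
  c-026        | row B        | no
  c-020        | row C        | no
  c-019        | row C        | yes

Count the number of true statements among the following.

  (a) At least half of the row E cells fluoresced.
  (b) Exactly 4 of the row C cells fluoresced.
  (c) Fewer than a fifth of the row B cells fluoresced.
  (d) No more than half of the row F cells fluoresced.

0

(a) row E: |A| = 5, |A ∩ B| = 2; needs |A ∩ B| ≥ |A ∖ B| — false.
(b) row C: |A| = 9, |A ∩ B| = 5; needs |A ∩ B| = 4 — false.
(c) row B: |A| = 5, |A ∩ B| = 1; needs |A ∩ B| / |A| < 1/5 — false.
(d) row F: |A| = 7, |A ∩ B| = 4; needs |A ∩ B| ≤ |A ∖ B| — false.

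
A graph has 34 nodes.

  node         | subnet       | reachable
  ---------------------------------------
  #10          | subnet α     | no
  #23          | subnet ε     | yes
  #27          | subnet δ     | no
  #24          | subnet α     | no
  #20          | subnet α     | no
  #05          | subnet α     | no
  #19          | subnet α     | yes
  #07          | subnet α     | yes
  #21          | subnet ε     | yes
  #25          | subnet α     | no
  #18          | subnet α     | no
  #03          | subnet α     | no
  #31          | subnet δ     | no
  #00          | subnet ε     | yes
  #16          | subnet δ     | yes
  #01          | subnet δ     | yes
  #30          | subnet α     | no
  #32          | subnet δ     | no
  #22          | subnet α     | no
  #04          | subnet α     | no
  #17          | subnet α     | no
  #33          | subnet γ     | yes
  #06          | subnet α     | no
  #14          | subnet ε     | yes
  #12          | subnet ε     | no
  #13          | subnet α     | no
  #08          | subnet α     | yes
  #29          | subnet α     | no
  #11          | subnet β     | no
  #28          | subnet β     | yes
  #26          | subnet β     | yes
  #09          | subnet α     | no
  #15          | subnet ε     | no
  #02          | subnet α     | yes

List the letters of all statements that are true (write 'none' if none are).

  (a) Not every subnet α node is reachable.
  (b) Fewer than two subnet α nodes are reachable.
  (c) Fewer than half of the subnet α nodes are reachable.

|A| = 19, |A ∩ B| = 4, |A ∖ B| = 15.
(a) A ⊄ B (|A ∖ B| ≥ 1): holds.
(b) |A ∩ B| < 2: fails.
(c) |A ∩ B| < |A ∖ B|: holds.

(a), (c)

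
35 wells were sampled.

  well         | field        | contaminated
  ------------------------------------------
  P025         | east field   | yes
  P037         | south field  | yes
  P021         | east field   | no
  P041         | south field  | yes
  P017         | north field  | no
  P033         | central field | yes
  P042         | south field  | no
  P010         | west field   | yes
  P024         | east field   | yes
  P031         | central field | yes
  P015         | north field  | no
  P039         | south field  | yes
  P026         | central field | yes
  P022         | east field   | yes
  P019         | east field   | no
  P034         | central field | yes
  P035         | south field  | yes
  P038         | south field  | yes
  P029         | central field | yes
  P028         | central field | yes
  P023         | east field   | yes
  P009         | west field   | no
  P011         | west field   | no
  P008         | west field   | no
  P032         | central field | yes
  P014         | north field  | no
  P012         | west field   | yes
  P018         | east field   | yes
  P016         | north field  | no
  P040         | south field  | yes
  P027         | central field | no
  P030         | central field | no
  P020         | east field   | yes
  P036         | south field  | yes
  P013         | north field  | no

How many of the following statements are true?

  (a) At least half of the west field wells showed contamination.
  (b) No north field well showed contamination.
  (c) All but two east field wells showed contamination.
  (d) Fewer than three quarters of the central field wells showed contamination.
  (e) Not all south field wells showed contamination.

3

(a) west field: |A| = 5, |A ∩ B| = 2; needs |A ∩ B| ≥ |A ∖ B| — false.
(b) north field: |A| = 5, |A ∩ B| = 0; needs A ∩ B = ∅ (|A ∩ B| = 0) — true.
(c) east field: |A| = 8, |A ∩ B| = 6; needs |A ∖ B| = 2 — true.
(d) central field: |A| = 9, |A ∩ B| = 7; needs |A ∩ B| / |A| < 3/4 — false.
(e) south field: |A| = 8, |A ∩ B| = 7; needs A ⊄ B (|A ∖ B| ≥ 1) — true.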